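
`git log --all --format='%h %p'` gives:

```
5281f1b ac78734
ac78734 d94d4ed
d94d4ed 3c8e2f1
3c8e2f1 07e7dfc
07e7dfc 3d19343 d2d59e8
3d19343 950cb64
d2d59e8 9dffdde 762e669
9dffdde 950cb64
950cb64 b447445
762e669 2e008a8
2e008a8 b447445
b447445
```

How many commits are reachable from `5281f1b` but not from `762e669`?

Reachable from 5281f1b: {07e7dfc, 2e008a8, 3c8e2f1, 3d19343, 5281f1b, 762e669, 950cb64, 9dffdde, ac78734, b447445, d2d59e8, d94d4ed}.
Reachable from 762e669: {2e008a8, 762e669, b447445}.
In 5281f1b's history but not 762e669's: {07e7dfc, 3c8e2f1, 3d19343, 5281f1b, 950cb64, 9dffdde, ac78734, d2d59e8, d94d4ed} — 9 commits.

9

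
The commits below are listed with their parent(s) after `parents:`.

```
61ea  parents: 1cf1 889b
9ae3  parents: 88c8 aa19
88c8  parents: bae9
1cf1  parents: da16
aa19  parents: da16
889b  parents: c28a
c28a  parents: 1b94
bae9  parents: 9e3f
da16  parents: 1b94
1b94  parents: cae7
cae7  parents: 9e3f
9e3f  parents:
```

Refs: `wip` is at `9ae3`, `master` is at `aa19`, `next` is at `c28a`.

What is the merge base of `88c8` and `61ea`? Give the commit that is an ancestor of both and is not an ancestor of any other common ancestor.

Ancestors of 88c8: {88c8, 9e3f, bae9}.
Ancestors of 61ea: {1b94, 1cf1, 61ea, 889b, 9e3f, c28a, cae7, da16}.
Common ancestors: {9e3f}.
The only common ancestor is 9e3f, so it is the merge base.

9e3f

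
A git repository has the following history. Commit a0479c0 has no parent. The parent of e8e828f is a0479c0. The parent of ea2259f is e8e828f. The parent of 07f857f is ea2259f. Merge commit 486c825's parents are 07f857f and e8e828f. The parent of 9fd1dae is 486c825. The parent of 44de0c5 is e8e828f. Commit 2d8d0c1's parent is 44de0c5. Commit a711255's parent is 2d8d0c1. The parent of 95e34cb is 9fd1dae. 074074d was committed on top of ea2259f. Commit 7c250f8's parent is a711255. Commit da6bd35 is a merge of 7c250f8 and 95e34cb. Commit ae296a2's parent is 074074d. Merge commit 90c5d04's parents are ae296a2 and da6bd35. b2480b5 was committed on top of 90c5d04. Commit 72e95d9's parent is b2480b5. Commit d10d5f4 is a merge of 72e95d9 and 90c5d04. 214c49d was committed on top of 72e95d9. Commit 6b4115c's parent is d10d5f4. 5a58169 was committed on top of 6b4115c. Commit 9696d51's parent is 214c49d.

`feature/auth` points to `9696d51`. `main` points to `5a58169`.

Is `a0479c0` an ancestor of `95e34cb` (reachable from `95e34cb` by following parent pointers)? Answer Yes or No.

Yes

Ancestors of 95e34cb (commits reachable by following parents): {07f857f, 486c825, 95e34cb, 9fd1dae, a0479c0, e8e828f, ea2259f}.
a0479c0 is in that set, so it is an ancestor of 95e34cb.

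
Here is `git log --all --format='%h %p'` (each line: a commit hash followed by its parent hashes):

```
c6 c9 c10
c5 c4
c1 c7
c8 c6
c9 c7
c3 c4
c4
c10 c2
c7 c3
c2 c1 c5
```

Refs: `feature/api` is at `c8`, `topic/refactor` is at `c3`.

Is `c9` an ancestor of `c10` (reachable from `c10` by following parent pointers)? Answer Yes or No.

Ancestors of c10: {c1, c10, c2, c3, c4, c5, c7}.
c9 is not in that set, so it is not an ancestor of c10.

No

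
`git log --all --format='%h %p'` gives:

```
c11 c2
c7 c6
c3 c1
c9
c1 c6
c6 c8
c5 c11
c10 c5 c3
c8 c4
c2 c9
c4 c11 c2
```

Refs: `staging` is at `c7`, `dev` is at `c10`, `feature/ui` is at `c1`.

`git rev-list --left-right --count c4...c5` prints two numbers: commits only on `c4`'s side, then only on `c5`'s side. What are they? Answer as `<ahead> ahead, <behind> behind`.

Reachable from c4: {c11, c2, c4, c9}.
Reachable from c5: {c11, c2, c5, c9}.
Only in c4's history (ahead): {c4} — 1.
Only in c5's history (behind): {c5} — 1.

1 ahead, 1 behind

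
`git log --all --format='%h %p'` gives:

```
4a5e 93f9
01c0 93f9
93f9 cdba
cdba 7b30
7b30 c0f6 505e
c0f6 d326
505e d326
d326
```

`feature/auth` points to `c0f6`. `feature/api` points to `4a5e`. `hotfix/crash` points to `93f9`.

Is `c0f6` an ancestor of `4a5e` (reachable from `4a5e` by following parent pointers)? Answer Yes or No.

Ancestors of 4a5e (commits reachable by following parents): {4a5e, 505e, 7b30, 93f9, c0f6, cdba, d326}.
c0f6 is in that set, so it is an ancestor of 4a5e.

Yes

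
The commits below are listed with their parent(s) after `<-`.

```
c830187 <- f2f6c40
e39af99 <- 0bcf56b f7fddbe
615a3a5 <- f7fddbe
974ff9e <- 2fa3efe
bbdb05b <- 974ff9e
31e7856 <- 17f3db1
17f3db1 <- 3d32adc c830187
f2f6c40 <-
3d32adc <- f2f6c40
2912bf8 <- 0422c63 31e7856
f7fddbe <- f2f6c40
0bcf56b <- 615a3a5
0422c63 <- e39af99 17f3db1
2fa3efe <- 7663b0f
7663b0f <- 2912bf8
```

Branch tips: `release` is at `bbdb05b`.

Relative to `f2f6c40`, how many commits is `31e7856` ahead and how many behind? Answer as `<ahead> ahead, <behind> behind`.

4 ahead, 0 behind

Reachable from 31e7856: {17f3db1, 31e7856, 3d32adc, c830187, f2f6c40}.
Reachable from f2f6c40: {f2f6c40}.
Only in 31e7856's history (ahead): {17f3db1, 31e7856, 3d32adc, c830187} — 4.
Only in f2f6c40's history (behind): {} — 0.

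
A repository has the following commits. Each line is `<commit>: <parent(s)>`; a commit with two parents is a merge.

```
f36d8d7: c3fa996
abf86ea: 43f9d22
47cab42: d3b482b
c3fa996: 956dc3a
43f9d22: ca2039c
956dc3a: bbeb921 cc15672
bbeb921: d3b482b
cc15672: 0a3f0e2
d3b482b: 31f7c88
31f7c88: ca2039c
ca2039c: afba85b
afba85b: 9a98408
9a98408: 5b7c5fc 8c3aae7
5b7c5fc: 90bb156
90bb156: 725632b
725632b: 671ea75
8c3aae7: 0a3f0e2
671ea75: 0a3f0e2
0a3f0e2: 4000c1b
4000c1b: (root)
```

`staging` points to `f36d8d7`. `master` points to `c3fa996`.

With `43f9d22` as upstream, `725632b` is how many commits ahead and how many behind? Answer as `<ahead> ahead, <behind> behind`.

0 ahead, 7 behind

Reachable from 725632b: {0a3f0e2, 4000c1b, 671ea75, 725632b}.
Reachable from 43f9d22: {0a3f0e2, 4000c1b, 43f9d22, 5b7c5fc, 671ea75, 725632b, 8c3aae7, 90bb156, 9a98408, afba85b, ca2039c}.
Only in 725632b's history (ahead): {} — 0.
Only in 43f9d22's history (behind): {43f9d22, 5b7c5fc, 8c3aae7, 90bb156, 9a98408, afba85b, ca2039c} — 7.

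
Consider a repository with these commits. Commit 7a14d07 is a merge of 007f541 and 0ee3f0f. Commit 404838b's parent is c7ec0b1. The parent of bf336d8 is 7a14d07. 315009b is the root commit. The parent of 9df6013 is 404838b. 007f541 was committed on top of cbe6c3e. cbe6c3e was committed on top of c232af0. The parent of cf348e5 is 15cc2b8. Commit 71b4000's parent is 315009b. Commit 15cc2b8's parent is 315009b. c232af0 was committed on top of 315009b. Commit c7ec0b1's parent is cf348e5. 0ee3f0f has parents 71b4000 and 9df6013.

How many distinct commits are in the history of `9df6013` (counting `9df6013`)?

Walking parent pointers from 9df6013: reachable set = {15cc2b8, 315009b, 404838b, 9df6013, c7ec0b1, cf348e5}.
That is 6 commits.

6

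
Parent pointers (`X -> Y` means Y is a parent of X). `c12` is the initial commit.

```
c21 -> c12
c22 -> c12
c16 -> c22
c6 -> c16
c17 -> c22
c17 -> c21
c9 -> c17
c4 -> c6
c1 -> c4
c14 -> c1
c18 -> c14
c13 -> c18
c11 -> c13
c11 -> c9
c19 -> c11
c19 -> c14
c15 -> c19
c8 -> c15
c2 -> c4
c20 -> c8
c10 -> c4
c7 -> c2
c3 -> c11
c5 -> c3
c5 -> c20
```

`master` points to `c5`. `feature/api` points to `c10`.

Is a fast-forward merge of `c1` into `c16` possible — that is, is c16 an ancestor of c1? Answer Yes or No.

A fast-forward from c16 to c1 is possible iff c16 is an ancestor of c1.
Ancestors of c1: {c1, c12, c16, c22, c4, c6}.
c16 is among them, so fast-forward is possible.

Yes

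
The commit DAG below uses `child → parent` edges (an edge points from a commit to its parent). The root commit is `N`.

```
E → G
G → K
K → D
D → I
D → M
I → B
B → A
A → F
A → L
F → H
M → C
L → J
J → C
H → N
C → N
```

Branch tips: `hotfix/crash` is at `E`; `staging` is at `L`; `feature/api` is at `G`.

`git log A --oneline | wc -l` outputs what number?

Walking parent pointers from A: reachable set = {A, C, F, H, J, L, N}.
That is 7 commits.

7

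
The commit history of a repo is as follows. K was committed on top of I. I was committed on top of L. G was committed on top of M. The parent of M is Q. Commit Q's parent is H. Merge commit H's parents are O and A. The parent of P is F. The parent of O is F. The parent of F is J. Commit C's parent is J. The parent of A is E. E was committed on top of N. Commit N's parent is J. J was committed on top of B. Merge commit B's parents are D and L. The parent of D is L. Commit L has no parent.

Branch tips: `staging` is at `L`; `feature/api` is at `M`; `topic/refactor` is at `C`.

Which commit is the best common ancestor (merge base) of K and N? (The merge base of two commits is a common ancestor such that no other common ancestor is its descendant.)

L

Ancestors of K: {I, K, L}.
Ancestors of N: {B, D, J, L, N}.
Common ancestors: {L}.
The only common ancestor is L, so it is the merge base.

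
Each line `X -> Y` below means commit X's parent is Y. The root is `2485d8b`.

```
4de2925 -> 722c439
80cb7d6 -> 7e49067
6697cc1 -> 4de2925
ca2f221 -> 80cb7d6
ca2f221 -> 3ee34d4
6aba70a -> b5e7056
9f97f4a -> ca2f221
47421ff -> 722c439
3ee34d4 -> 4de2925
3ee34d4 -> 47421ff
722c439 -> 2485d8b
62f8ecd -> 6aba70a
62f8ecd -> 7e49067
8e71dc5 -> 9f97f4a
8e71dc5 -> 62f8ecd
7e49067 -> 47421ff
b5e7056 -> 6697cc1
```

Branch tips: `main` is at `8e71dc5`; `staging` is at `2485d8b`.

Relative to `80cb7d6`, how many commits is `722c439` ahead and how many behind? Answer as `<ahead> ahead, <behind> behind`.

Reachable from 722c439: {2485d8b, 722c439}.
Reachable from 80cb7d6: {2485d8b, 47421ff, 722c439, 7e49067, 80cb7d6}.
Only in 722c439's history (ahead): {} — 0.
Only in 80cb7d6's history (behind): {47421ff, 7e49067, 80cb7d6} — 3.

0 ahead, 3 behind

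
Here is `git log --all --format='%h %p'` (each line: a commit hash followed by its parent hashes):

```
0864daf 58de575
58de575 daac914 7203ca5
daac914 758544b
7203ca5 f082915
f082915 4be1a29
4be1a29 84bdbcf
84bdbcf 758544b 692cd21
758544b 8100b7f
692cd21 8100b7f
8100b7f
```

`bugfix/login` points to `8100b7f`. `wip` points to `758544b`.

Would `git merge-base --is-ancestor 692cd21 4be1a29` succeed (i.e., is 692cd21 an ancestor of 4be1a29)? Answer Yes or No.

Ancestors of 4be1a29 (commits reachable by following parents): {4be1a29, 692cd21, 758544b, 8100b7f, 84bdbcf}.
692cd21 is in that set, so it is an ancestor of 4be1a29.

Yes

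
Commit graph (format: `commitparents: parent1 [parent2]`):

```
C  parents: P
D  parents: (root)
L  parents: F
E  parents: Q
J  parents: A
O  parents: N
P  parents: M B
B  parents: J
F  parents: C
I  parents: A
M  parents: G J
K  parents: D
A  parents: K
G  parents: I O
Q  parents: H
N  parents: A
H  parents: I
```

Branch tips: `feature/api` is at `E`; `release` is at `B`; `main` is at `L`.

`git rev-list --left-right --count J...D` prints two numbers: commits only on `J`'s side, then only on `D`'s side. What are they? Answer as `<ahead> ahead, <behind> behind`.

Reachable from J: {A, D, J, K}.
Reachable from D: {D}.
Only in J's history (ahead): {A, J, K} — 3.
Only in D's history (behind): {} — 0.

3 ahead, 0 behind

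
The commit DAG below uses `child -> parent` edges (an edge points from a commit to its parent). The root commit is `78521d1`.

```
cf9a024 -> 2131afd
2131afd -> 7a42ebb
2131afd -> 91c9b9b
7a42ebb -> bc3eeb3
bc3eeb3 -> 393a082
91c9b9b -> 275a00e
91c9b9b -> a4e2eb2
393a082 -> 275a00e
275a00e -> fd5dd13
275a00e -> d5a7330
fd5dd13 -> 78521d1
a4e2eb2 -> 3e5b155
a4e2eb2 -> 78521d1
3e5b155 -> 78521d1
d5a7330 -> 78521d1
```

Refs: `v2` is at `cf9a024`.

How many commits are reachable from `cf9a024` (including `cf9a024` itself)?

Walking parent pointers from cf9a024: reachable set = {2131afd, 275a00e, 393a082, 3e5b155, 78521d1, 7a42ebb, 91c9b9b, a4e2eb2, bc3eeb3, cf9a024, d5a7330, fd5dd13}.
That is 12 commits.

12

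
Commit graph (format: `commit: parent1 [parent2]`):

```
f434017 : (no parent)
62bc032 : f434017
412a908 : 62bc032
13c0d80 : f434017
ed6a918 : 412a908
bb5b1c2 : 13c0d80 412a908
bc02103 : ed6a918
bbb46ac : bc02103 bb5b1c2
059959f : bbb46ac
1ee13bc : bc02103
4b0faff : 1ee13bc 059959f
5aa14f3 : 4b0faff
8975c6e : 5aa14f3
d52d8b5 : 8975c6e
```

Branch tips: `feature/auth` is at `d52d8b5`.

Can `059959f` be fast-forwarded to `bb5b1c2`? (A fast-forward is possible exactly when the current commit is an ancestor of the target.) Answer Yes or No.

No

A fast-forward from 059959f to bb5b1c2 is possible iff 059959f is an ancestor of bb5b1c2.
Ancestors of bb5b1c2: {13c0d80, 412a908, 62bc032, bb5b1c2, f434017}.
059959f is not among them, so fast-forward is not possible.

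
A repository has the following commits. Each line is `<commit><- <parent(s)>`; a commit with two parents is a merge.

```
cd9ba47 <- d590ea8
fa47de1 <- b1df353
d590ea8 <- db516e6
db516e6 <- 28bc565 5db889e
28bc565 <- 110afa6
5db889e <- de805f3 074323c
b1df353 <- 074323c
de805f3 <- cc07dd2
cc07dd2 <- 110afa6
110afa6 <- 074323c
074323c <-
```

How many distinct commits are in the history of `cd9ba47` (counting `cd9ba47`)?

9

Walking parent pointers from cd9ba47: reachable set = {074323c, 110afa6, 28bc565, 5db889e, cc07dd2, cd9ba47, d590ea8, db516e6, de805f3}.
That is 9 commits.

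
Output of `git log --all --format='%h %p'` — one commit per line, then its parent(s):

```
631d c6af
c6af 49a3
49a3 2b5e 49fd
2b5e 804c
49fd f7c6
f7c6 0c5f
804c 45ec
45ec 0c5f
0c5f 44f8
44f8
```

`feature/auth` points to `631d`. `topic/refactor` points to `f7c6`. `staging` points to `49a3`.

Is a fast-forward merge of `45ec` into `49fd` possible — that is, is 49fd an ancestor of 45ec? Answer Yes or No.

A fast-forward from 49fd to 45ec is possible iff 49fd is an ancestor of 45ec.
Ancestors of 45ec: {0c5f, 44f8, 45ec}.
49fd is not among them, so fast-forward is not possible.

No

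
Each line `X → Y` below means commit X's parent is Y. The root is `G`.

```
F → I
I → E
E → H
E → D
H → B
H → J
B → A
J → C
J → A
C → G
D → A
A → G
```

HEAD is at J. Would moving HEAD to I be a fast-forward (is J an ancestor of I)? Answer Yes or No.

A fast-forward from J to I is possible iff J is an ancestor of I.
Ancestors of I: {A, B, C, D, E, G, H, I, J}.
J is among them, so fast-forward is possible.

Yes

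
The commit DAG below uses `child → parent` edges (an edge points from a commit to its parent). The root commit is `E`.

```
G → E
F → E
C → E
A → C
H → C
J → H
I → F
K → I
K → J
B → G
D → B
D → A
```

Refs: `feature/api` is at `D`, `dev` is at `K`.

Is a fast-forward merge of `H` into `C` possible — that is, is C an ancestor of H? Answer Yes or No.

A fast-forward from C to H is possible iff C is an ancestor of H.
Ancestors of H: {C, E, H}.
C is among them, so fast-forward is possible.

Yes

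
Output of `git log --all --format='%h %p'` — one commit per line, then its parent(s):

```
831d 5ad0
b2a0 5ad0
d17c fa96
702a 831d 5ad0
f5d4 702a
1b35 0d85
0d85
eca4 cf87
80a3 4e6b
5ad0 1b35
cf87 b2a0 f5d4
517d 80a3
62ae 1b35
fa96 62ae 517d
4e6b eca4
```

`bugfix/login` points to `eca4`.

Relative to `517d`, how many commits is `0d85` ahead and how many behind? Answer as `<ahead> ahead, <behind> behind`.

0 ahead, 11 behind

Reachable from 0d85: {0d85}.
Reachable from 517d: {0d85, 1b35, 4e6b, 517d, 5ad0, 702a, 80a3, 831d, b2a0, cf87, eca4, f5d4}.
Only in 0d85's history (ahead): {} — 0.
Only in 517d's history (behind): {1b35, 4e6b, 517d, 5ad0, 702a, 80a3, 831d, b2a0, cf87, eca4, f5d4} — 11.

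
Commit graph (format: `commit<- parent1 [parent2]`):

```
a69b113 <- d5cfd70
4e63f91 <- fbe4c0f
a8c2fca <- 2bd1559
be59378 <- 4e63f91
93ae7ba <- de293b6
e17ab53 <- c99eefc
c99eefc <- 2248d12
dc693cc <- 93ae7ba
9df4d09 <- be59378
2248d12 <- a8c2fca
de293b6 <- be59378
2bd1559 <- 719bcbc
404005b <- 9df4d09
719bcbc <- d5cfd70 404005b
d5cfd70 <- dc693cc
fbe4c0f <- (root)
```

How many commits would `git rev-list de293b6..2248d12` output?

9

Reachable from 2248d12: {2248d12, 2bd1559, 404005b, 4e63f91, 719bcbc, 93ae7ba, 9df4d09, a8c2fca, be59378, d5cfd70, dc693cc, de293b6, fbe4c0f}.
Reachable from de293b6: {4e63f91, be59378, de293b6, fbe4c0f}.
In 2248d12's history but not de293b6's: {2248d12, 2bd1559, 404005b, 719bcbc, 93ae7ba, 9df4d09, a8c2fca, d5cfd70, dc693cc} — 9 commits.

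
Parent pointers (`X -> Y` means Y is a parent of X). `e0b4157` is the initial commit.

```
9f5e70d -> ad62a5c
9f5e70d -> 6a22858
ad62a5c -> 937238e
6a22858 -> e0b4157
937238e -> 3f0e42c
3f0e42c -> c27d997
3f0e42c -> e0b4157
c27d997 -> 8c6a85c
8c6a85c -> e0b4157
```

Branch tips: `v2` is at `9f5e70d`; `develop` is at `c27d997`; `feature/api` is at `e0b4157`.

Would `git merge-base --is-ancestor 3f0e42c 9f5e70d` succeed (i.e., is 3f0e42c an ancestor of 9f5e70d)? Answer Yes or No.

Ancestors of 9f5e70d (commits reachable by following parents): {3f0e42c, 6a22858, 8c6a85c, 937238e, 9f5e70d, ad62a5c, c27d997, e0b4157}.
3f0e42c is in that set, so it is an ancestor of 9f5e70d.

Yes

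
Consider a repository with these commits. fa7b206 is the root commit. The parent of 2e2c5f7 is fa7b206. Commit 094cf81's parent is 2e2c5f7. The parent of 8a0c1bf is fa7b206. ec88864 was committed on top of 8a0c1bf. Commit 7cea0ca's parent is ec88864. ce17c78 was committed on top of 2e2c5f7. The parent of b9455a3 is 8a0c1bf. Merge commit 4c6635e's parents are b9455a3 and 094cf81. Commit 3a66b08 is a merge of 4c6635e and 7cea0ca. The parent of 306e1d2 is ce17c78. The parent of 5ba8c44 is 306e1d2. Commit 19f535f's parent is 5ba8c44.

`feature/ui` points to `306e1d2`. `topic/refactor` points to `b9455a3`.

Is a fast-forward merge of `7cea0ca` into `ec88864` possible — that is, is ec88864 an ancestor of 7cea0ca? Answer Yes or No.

A fast-forward from ec88864 to 7cea0ca is possible iff ec88864 is an ancestor of 7cea0ca.
Ancestors of 7cea0ca: {7cea0ca, 8a0c1bf, ec88864, fa7b206}.
ec88864 is among them, so fast-forward is possible.

Yes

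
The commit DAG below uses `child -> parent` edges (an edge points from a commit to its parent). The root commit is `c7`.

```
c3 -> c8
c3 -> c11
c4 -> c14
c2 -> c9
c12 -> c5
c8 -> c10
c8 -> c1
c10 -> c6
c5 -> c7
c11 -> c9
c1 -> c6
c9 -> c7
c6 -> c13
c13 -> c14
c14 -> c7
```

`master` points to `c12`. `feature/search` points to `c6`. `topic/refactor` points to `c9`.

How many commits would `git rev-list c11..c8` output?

Reachable from c8: {c1, c10, c13, c14, c6, c7, c8}.
Reachable from c11: {c11, c7, c9}.
In c8's history but not c11's: {c1, c10, c13, c14, c6, c8} — 6 commits.

6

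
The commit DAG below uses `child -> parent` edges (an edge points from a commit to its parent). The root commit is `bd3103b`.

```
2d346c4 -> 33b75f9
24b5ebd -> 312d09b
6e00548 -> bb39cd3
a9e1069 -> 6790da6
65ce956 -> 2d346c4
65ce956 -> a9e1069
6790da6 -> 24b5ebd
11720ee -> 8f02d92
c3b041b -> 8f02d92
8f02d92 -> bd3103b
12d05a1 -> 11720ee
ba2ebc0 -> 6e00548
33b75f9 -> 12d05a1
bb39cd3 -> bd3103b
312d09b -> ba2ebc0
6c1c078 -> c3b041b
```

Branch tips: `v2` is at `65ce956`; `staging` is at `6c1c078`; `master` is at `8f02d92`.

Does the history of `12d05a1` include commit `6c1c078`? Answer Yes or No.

Ancestors of 12d05a1: {11720ee, 12d05a1, 8f02d92, bd3103b}.
6c1c078 is not in that set, so it is not an ancestor of 12d05a1.

No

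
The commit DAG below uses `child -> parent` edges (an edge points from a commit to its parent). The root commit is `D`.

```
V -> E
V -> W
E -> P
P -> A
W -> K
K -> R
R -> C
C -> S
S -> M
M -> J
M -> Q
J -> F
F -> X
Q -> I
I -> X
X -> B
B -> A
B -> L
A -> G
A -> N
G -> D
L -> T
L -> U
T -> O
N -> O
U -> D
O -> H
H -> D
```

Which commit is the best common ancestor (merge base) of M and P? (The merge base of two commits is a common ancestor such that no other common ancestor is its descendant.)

A

Ancestors of M: {A, B, D, F, G, H, I, J, L, M, N, O, Q, T, U, X}.
Ancestors of P: {A, D, G, H, N, O, P}.
Common ancestors: {A, D, G, H, N, O}.
Among these, A is not an ancestor of any other common ancestor — it is the merge base.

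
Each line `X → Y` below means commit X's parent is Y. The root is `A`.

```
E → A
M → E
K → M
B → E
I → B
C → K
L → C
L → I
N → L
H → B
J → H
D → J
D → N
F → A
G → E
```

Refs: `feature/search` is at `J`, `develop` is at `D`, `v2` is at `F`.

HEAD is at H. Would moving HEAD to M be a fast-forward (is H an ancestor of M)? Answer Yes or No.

A fast-forward from H to M is possible iff H is an ancestor of M.
Ancestors of M: {A, E, M}.
H is not among them, so fast-forward is not possible.

No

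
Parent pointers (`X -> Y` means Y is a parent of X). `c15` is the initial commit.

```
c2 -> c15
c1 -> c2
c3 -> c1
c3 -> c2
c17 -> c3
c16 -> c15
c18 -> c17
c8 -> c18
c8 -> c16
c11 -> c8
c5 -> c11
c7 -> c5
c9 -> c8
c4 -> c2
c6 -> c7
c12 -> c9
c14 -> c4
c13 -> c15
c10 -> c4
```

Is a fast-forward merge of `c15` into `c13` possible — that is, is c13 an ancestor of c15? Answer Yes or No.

A fast-forward from c13 to c15 is possible iff c13 is an ancestor of c15.
Ancestors of c15: {c15}.
c13 is not among them, so fast-forward is not possible.

No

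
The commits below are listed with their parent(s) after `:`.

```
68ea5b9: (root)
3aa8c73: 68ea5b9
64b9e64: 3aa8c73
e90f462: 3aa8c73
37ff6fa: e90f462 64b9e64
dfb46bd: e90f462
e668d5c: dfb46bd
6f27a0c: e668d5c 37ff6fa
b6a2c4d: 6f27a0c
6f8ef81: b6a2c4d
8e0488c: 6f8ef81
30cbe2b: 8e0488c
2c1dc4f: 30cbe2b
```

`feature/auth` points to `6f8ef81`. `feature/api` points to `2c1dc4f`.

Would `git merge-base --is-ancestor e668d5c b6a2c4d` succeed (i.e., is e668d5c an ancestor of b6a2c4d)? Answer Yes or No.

Ancestors of b6a2c4d (commits reachable by following parents): {37ff6fa, 3aa8c73, 64b9e64, 68ea5b9, 6f27a0c, b6a2c4d, dfb46bd, e668d5c, e90f462}.
e668d5c is in that set, so it is an ancestor of b6a2c4d.

Yes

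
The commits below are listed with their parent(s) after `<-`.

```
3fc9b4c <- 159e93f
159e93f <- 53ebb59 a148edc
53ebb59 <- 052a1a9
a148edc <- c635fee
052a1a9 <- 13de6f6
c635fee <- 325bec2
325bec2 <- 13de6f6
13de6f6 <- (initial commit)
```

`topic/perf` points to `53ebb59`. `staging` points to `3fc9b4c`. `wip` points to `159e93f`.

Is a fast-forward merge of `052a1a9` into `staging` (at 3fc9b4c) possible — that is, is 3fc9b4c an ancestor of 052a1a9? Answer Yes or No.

No

A fast-forward from 3fc9b4c to 052a1a9 is possible iff 3fc9b4c is an ancestor of 052a1a9.
Ancestors of 052a1a9: {052a1a9, 13de6f6}.
3fc9b4c is not among them, so fast-forward is not possible.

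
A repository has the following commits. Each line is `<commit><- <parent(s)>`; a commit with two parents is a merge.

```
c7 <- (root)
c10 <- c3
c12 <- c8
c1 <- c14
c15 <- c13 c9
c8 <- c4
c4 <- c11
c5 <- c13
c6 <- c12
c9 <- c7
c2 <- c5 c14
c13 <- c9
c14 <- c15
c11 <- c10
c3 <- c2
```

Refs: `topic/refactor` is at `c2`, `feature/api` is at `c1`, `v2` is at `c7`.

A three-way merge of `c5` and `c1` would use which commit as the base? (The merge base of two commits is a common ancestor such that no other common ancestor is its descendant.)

c13

Ancestors of c5: {c13, c5, c7, c9}.
Ancestors of c1: {c1, c13, c14, c15, c7, c9}.
Common ancestors: {c13, c7, c9}.
Among these, c13 is not an ancestor of any other common ancestor — it is the merge base.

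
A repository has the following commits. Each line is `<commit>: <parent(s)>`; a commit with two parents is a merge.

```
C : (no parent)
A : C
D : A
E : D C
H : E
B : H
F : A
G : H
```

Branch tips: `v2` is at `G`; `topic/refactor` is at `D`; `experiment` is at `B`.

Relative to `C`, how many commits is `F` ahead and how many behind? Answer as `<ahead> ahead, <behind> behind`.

2 ahead, 0 behind

Reachable from F: {A, C, F}.
Reachable from C: {C}.
Only in F's history (ahead): {A, F} — 2.
Only in C's history (behind): {} — 0.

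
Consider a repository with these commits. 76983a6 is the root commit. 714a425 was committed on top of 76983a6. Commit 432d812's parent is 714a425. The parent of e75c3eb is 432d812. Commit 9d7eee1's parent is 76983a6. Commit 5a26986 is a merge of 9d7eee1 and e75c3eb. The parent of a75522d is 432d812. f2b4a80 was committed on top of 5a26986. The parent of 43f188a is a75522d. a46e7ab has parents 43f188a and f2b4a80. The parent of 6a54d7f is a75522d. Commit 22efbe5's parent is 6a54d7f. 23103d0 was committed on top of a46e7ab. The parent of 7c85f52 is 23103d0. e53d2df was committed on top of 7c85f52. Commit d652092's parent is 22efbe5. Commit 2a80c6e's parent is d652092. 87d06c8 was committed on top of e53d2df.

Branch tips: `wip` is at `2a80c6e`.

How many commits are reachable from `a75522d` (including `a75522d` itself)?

4

Walking parent pointers from a75522d: reachable set = {432d812, 714a425, 76983a6, a75522d}.
That is 4 commits.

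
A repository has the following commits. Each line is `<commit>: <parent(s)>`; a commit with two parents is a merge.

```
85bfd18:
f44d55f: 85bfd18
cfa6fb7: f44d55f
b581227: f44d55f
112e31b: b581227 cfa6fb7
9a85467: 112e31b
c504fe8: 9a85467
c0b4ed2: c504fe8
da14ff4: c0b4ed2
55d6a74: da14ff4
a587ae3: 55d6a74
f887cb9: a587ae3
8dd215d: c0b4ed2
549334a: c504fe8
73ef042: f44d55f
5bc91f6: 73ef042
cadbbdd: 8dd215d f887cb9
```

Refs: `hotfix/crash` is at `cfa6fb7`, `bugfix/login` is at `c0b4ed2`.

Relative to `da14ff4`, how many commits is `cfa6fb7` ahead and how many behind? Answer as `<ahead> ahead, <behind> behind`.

Reachable from cfa6fb7: {85bfd18, cfa6fb7, f44d55f}.
Reachable from da14ff4: {112e31b, 85bfd18, 9a85467, b581227, c0b4ed2, c504fe8, cfa6fb7, da14ff4, f44d55f}.
Only in cfa6fb7's history (ahead): {} — 0.
Only in da14ff4's history (behind): {112e31b, 9a85467, b581227, c0b4ed2, c504fe8, da14ff4} — 6.

0 ahead, 6 behind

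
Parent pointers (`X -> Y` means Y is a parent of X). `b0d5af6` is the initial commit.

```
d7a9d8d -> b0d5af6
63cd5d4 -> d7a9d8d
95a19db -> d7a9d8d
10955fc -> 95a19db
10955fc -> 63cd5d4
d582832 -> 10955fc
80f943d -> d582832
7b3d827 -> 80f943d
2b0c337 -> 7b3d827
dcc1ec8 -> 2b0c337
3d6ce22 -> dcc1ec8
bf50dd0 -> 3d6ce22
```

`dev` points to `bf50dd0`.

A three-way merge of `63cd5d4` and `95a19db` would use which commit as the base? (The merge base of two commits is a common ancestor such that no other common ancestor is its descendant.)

Ancestors of 63cd5d4: {63cd5d4, b0d5af6, d7a9d8d}.
Ancestors of 95a19db: {95a19db, b0d5af6, d7a9d8d}.
Common ancestors: {b0d5af6, d7a9d8d}.
Among these, d7a9d8d is not an ancestor of any other common ancestor — it is the merge base.

d7a9d8d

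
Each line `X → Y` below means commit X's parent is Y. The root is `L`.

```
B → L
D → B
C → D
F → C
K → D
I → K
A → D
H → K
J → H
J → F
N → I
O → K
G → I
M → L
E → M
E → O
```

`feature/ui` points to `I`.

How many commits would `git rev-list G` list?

6

Walking parent pointers from G: reachable set = {B, D, G, I, K, L}.
That is 6 commits.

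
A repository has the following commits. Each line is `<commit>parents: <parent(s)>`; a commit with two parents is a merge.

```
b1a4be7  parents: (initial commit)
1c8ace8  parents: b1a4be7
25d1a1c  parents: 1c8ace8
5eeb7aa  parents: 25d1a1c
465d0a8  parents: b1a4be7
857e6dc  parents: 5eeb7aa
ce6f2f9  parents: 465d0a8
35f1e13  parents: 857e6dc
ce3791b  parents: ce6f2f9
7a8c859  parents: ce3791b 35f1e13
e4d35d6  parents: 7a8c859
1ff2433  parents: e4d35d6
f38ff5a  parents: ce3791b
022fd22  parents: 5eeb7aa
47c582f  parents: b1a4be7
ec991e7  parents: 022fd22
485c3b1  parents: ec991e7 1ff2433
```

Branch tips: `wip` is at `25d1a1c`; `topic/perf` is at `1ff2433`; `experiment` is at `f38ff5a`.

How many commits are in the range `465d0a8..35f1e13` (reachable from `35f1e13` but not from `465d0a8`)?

Reachable from 35f1e13: {1c8ace8, 25d1a1c, 35f1e13, 5eeb7aa, 857e6dc, b1a4be7}.
Reachable from 465d0a8: {465d0a8, b1a4be7}.
In 35f1e13's history but not 465d0a8's: {1c8ace8, 25d1a1c, 35f1e13, 5eeb7aa, 857e6dc} — 5 commits.

5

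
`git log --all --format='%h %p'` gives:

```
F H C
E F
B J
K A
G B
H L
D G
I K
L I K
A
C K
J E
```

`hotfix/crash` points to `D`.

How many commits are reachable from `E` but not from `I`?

Reachable from E: {A, C, E, F, H, I, K, L}.
Reachable from I: {A, I, K}.
In E's history but not I's: {C, E, F, H, L} — 5 commits.

5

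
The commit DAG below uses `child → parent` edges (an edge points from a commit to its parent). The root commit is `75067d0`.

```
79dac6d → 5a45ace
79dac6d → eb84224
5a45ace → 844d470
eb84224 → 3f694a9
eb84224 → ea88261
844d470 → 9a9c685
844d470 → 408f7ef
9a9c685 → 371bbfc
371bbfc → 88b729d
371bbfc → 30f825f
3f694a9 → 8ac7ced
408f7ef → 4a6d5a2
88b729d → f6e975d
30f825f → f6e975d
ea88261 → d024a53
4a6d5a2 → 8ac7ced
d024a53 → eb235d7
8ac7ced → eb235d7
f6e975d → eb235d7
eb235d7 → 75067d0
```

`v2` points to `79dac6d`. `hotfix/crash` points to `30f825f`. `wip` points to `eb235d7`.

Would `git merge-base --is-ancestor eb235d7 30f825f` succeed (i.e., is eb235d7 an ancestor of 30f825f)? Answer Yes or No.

Yes

Ancestors of 30f825f (commits reachable by following parents): {30f825f, 75067d0, eb235d7, f6e975d}.
eb235d7 is in that set, so it is an ancestor of 30f825f.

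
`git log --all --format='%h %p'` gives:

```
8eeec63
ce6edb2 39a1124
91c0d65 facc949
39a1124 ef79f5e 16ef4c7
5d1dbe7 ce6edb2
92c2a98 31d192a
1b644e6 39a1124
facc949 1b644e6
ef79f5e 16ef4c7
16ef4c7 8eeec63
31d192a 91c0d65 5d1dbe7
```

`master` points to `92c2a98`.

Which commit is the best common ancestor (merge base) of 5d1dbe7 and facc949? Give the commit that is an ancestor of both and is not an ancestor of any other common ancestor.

39a1124

Ancestors of 5d1dbe7: {16ef4c7, 39a1124, 5d1dbe7, 8eeec63, ce6edb2, ef79f5e}.
Ancestors of facc949: {16ef4c7, 1b644e6, 39a1124, 8eeec63, ef79f5e, facc949}.
Common ancestors: {16ef4c7, 39a1124, 8eeec63, ef79f5e}.
Among these, 39a1124 is not an ancestor of any other common ancestor — it is the merge base.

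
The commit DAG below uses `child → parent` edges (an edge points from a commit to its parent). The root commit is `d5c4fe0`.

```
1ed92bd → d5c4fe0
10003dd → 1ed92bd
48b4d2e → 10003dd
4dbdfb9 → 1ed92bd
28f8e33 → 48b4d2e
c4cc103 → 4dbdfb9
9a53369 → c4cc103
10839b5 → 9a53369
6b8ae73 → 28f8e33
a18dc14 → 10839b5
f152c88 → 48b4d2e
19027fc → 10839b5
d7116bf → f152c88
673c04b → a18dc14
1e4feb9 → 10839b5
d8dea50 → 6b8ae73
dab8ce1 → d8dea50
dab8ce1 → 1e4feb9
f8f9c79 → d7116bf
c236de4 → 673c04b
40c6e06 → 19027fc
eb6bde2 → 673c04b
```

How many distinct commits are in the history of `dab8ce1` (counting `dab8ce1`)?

Walking parent pointers from dab8ce1: reachable set = {10003dd, 10839b5, 1e4feb9, 1ed92bd, 28f8e33, 48b4d2e, 4dbdfb9, 6b8ae73, 9a53369, c4cc103, d5c4fe0, d8dea50, dab8ce1}.
That is 13 commits.

13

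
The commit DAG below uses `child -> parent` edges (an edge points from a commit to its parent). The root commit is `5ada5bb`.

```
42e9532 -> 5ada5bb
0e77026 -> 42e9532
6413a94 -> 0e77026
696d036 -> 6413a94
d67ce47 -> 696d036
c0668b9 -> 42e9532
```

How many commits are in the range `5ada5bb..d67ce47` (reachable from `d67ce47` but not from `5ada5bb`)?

5

Reachable from d67ce47: {0e77026, 42e9532, 5ada5bb, 6413a94, 696d036, d67ce47}.
Reachable from 5ada5bb: {5ada5bb}.
In d67ce47's history but not 5ada5bb's: {0e77026, 42e9532, 6413a94, 696d036, d67ce47} — 5 commits.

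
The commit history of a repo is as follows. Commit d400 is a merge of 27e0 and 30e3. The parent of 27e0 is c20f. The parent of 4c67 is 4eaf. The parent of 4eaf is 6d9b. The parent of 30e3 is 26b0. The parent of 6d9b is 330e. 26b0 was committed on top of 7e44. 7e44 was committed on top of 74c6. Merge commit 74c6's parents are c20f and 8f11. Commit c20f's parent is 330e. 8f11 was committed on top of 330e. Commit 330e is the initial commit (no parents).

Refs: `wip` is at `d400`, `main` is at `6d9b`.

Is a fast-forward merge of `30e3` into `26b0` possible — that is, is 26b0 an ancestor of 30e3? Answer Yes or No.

Yes

A fast-forward from 26b0 to 30e3 is possible iff 26b0 is an ancestor of 30e3.
Ancestors of 30e3: {26b0, 30e3, 330e, 74c6, 7e44, 8f11, c20f}.
26b0 is among them, so fast-forward is possible.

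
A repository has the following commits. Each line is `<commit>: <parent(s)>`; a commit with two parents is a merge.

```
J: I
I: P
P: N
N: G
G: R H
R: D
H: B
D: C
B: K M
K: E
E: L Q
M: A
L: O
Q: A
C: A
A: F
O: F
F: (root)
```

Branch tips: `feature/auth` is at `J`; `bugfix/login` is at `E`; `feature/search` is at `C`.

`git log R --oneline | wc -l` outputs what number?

5

Walking parent pointers from R: reachable set = {A, C, D, F, R}.
That is 5 commits.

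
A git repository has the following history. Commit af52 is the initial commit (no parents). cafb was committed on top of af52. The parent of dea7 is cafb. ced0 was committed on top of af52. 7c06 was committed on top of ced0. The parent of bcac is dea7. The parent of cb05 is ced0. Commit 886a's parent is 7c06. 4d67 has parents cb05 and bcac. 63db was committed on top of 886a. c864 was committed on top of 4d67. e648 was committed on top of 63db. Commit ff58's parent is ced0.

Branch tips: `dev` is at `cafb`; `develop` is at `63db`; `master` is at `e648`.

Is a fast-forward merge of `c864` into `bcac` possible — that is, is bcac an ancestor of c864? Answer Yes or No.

A fast-forward from bcac to c864 is possible iff bcac is an ancestor of c864.
Ancestors of c864: {4d67, af52, bcac, c864, cafb, cb05, ced0, dea7}.
bcac is among them, so fast-forward is possible.

Yes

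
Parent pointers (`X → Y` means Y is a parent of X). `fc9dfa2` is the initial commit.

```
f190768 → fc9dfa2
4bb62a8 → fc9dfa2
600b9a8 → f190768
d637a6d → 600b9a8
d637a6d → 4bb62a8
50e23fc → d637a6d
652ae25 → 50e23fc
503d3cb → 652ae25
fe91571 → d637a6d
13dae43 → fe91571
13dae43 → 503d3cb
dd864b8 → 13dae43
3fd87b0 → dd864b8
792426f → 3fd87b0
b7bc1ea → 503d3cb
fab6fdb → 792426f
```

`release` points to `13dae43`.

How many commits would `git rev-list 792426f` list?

13

Walking parent pointers from 792426f: reachable set = {13dae43, 3fd87b0, 4bb62a8, 503d3cb, 50e23fc, 600b9a8, 652ae25, 792426f, d637a6d, dd864b8, f190768, fc9dfa2, fe91571}.
That is 13 commits.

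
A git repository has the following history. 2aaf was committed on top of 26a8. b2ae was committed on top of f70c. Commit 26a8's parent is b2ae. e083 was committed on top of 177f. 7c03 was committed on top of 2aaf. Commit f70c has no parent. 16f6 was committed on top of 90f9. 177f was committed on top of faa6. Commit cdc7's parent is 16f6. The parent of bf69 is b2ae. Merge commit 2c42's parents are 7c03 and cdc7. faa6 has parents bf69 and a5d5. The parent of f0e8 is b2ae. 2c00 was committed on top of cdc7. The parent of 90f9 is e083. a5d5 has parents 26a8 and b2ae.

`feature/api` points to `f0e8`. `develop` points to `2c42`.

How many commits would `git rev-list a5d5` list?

Walking parent pointers from a5d5: reachable set = {26a8, a5d5, b2ae, f70c}.
That is 4 commits.

4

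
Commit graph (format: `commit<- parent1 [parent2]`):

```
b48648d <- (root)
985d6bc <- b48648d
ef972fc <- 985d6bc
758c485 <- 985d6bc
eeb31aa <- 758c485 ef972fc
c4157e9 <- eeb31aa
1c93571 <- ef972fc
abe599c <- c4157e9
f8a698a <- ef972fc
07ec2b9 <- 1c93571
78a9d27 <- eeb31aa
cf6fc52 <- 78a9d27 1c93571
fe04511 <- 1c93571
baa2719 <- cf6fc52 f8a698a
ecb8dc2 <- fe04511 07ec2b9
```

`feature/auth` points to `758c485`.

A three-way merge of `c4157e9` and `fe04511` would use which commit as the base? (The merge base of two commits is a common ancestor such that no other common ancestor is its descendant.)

ef972fc

Ancestors of c4157e9: {758c485, 985d6bc, b48648d, c4157e9, eeb31aa, ef972fc}.
Ancestors of fe04511: {1c93571, 985d6bc, b48648d, ef972fc, fe04511}.
Common ancestors: {985d6bc, b48648d, ef972fc}.
Among these, ef972fc is not an ancestor of any other common ancestor — it is the merge base.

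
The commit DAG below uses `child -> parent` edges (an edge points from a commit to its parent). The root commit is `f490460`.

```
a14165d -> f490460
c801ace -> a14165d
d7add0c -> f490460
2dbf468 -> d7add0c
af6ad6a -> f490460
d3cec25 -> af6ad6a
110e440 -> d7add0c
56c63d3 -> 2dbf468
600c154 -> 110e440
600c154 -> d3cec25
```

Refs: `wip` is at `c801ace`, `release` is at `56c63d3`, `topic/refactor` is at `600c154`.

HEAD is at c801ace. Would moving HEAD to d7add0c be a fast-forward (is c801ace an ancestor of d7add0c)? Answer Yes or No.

No

A fast-forward from c801ace to d7add0c is possible iff c801ace is an ancestor of d7add0c.
Ancestors of d7add0c: {d7add0c, f490460}.
c801ace is not among them, so fast-forward is not possible.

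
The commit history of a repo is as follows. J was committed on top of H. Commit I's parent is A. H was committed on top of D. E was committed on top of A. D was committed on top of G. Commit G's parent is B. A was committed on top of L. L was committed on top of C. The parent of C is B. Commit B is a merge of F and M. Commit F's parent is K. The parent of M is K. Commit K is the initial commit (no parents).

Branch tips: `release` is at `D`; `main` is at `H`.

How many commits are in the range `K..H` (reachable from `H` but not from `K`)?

6

Reachable from H: {B, D, F, G, H, K, M}.
Reachable from K: {K}.
In H's history but not K's: {B, D, F, G, H, M} — 6 commits.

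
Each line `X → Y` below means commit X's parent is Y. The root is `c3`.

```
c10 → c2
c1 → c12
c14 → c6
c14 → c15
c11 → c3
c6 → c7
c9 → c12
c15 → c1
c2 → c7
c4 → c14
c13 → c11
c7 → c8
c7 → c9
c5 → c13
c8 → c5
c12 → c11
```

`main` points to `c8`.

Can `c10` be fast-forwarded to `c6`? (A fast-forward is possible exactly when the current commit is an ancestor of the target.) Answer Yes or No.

No

A fast-forward from c10 to c6 is possible iff c10 is an ancestor of c6.
Ancestors of c6: {c11, c12, c13, c3, c5, c6, c7, c8, c9}.
c10 is not among them, so fast-forward is not possible.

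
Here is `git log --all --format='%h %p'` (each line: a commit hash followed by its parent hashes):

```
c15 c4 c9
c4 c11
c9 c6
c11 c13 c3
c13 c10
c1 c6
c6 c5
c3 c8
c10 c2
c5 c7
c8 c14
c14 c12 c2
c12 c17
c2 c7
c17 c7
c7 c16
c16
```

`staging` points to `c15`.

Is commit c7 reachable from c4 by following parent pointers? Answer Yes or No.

Ancestors of c4 (commits reachable by following parents): {c10, c11, c12, c13, c14, c16, c17, c2, c3, c4, c7, c8}.
c7 is in that set, so it is an ancestor of c4.

Yes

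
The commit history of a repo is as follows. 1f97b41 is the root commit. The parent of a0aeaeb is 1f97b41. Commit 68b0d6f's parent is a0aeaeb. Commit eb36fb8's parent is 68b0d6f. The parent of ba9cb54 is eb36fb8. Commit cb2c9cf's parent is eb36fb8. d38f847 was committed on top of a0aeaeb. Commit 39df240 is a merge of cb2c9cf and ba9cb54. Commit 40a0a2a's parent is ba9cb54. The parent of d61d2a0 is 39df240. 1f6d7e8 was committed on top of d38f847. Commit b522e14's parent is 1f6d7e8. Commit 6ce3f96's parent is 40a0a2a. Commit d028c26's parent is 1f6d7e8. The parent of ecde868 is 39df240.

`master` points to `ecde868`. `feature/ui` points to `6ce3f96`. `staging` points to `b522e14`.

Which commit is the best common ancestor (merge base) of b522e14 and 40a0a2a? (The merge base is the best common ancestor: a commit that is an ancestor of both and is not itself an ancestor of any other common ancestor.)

Ancestors of b522e14: {1f6d7e8, 1f97b41, a0aeaeb, b522e14, d38f847}.
Ancestors of 40a0a2a: {1f97b41, 40a0a2a, 68b0d6f, a0aeaeb, ba9cb54, eb36fb8}.
Common ancestors: {1f97b41, a0aeaeb}.
Among these, a0aeaeb is not an ancestor of any other common ancestor — it is the merge base.

a0aeaeb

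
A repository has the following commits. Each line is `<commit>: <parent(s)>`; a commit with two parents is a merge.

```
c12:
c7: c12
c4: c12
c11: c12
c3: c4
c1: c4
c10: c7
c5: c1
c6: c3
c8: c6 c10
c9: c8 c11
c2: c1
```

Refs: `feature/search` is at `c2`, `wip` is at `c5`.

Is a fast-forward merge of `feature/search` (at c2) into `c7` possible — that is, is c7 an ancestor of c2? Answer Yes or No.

No

A fast-forward from c7 to c2 is possible iff c7 is an ancestor of c2.
Ancestors of c2: {c1, c12, c2, c4}.
c7 is not among them, so fast-forward is not possible.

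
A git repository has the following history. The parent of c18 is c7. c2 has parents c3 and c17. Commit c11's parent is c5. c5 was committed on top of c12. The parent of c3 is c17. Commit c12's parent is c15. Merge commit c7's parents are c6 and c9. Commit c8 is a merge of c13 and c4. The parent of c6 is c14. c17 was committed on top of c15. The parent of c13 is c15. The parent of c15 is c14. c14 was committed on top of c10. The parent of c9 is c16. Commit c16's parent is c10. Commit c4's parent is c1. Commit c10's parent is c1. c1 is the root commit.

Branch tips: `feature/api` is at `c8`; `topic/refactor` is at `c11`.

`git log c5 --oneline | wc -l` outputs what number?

Walking parent pointers from c5: reachable set = {c1, c10, c12, c14, c15, c5}.
That is 6 commits.

6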